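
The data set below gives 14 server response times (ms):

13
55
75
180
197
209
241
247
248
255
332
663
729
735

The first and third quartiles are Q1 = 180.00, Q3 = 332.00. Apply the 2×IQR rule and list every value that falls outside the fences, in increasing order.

IQR = Q3 − Q1 = 332.00 − 180.00 = 152.00.
Lower fence = Q1 − 2·IQR = 180.00 − 304.00 = -124.00.
Upper fence = Q3 + 2·IQR = 332.00 + 304.00 = 636.00.
663 > 636.00 → outlier.
729 > 636.00 → outlier.
735 > 636.00 → outlier.
All remaining values lie within [-124.00, 636.00].

663, 729, 735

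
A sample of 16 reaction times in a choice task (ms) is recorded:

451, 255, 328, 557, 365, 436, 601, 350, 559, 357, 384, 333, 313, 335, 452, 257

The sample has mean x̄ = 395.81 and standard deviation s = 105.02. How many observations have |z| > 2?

Cutoffs: x̄ ± 2s = [185.77, 605.85].
Every value lies within the cutoffs.

0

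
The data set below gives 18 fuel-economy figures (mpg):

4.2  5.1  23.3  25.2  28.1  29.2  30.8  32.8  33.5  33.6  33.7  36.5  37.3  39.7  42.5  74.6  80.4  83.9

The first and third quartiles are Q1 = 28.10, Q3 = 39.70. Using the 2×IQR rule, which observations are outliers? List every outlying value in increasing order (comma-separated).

IQR = Q3 − Q1 = 39.70 − 28.10 = 11.60.
Lower fence = Q1 − 2·IQR = 28.10 − 23.20 = 4.90.
Upper fence = Q3 + 2·IQR = 39.70 + 23.20 = 62.90.
4.2 < 4.90 → outlier.
74.6 > 62.90 → outlier.
80.4 > 62.90 → outlier.
83.9 > 62.90 → outlier.
All remaining values lie within [4.90, 62.90].

4.2, 74.6, 80.4, 83.9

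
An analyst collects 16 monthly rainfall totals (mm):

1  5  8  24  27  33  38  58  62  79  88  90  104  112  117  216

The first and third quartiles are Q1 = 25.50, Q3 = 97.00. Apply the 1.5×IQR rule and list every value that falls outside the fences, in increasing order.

216

IQR = Q3 − Q1 = 97.00 − 25.50 = 71.50.
Lower fence = Q1 − 1.5·IQR = 25.50 − 107.25 = -81.75.
Upper fence = Q3 + 1.5·IQR = 97.00 + 107.25 = 204.25.
216 > 204.25 → outlier.
All remaining values lie within [-81.75, 204.25].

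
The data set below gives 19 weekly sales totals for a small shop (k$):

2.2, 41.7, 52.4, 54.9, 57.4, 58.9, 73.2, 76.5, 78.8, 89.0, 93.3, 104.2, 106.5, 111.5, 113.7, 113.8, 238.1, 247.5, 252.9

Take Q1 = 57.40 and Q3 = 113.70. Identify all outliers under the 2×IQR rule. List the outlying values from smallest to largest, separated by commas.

IQR = Q3 − Q1 = 113.70 − 57.40 = 56.30.
Lower fence = Q1 − 2·IQR = 57.40 − 112.60 = -55.20.
Upper fence = Q3 + 2·IQR = 113.70 + 112.60 = 226.30.
238.1 > 226.30 → outlier.
247.5 > 226.30 → outlier.
252.9 > 226.30 → outlier.
All remaining values lie within [-55.20, 226.30].

238.1, 247.5, 252.9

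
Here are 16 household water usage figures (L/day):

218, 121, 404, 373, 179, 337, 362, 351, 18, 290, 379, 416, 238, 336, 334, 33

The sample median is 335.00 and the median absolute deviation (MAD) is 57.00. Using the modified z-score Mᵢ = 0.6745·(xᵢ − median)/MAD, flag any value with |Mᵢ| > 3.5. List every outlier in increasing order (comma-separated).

|Mᵢ| > 3.5 ⇔ |xᵢ − 335.00| > 3.5·57.00/0.6745 = 295.77.
So outliers lie outside [39.23, 630.77].
18: M = -3.75 → outlier.
33: M = -3.57 → outlier.

18, 33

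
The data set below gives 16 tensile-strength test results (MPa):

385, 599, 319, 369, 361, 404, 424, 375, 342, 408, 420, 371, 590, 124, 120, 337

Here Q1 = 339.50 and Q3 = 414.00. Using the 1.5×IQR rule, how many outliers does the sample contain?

IQR = 74.50; fences at 339.50 − 111.75 = 227.75 and 414.00 + 111.75 = 525.75.
Outside the cutoffs: 120, 124, 590, 599.

4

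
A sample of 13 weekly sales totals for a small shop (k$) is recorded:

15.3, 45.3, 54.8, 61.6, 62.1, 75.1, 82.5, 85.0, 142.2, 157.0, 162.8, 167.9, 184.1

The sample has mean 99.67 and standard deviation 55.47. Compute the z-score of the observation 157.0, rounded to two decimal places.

z = (157.0 − 99.67) / 55.47 = 1.03.

1.03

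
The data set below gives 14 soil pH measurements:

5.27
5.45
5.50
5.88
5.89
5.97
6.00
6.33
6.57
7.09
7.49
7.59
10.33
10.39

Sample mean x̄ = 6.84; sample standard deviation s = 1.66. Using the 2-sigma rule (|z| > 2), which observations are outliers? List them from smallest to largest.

10.33, 10.39

Cutoffs at x̄ ± 2s: 6.84 ± 2·1.66 = [3.52, 10.16].
10.33: z = 2.10, |z| > 2 → outlier.
10.39: z = 2.14, |z| > 2 → outlier.
Every other value lies within [3.52, 10.16].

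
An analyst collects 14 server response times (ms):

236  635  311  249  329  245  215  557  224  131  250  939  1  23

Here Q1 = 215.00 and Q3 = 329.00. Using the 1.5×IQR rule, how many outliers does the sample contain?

5

IQR = 114.00; fences at 215.00 − 171.00 = 44.00 and 329.00 + 171.00 = 500.00.
Outside the cutoffs: 1, 23, 557, 635, 939.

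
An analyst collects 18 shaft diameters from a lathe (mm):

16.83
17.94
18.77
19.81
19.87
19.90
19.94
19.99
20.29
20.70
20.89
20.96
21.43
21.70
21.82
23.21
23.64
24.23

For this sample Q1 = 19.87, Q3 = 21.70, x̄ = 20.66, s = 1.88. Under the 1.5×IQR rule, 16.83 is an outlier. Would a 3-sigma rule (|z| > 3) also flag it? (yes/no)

z = (16.83 − 20.66) / 1.88 = -2.04.
|z| = 2.04 ≤ 3.

no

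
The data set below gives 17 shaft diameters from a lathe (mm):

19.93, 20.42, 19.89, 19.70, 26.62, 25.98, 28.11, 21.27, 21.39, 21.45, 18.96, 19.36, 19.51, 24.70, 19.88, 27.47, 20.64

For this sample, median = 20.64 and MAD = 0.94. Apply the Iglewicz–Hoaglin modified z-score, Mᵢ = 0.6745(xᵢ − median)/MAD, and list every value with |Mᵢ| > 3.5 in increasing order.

25.98, 26.62, 27.47, 28.11

|Mᵢ| > 3.5 ⇔ |xᵢ − 20.64| > 3.5·0.94/0.6745 = 4.88.
So outliers lie outside [15.76, 25.52].
25.98: M = 3.83 → outlier.
26.62: M = 4.29 → outlier.
27.47: M = 4.90 → outlier.
28.11: M = 5.36 → outlier.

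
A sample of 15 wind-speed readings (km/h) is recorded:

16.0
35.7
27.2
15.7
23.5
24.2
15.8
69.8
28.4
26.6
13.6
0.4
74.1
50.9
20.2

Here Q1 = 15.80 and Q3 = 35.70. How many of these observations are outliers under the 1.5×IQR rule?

IQR = 19.90; fences at 15.80 − 29.85 = -14.05 and 35.70 + 29.85 = 65.55.
Outside the cutoffs: 69.8, 74.1.

2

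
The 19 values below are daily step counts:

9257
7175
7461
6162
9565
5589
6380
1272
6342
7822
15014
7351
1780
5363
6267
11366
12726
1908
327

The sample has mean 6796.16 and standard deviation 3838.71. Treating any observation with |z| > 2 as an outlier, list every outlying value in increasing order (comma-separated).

15014

Cutoffs at x̄ ± 2s: 6796.16 ± 2·3838.71 = [-881.26, 14473.58].
15014: z = 2.14, |z| > 2 → outlier.
Every other value lies within [-881.26, 14473.58].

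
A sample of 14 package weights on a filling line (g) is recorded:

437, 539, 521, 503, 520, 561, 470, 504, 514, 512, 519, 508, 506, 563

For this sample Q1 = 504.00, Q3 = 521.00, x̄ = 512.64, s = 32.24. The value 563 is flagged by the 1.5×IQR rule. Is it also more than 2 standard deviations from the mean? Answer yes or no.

no

z = (563 − 512.64) / 32.24 = 1.56.
|z| = 1.56 ≤ 2.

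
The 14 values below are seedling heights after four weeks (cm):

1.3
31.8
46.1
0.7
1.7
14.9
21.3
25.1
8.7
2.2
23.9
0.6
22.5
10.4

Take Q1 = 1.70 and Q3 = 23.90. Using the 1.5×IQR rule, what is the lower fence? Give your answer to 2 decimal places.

-31.60

IQR = Q3 − Q1 = 23.90 − 1.70 = 22.20.
Lower fence = Q1 − 1.5·IQR = 1.70 − 33.30 = -31.60.
Upper fence = Q3 + 1.5·IQR = 23.90 + 33.30 = 57.20.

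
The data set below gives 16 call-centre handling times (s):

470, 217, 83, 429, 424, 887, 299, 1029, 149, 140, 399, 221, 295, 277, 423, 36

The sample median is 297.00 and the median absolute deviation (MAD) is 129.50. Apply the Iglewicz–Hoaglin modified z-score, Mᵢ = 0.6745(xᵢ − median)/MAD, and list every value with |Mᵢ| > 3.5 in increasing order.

1029

|Mᵢ| > 3.5 ⇔ |xᵢ − 297.00| > 3.5·129.50/0.6745 = 671.98.
So outliers lie outside [-374.98, 968.98].
1029: M = 3.81 → outlier.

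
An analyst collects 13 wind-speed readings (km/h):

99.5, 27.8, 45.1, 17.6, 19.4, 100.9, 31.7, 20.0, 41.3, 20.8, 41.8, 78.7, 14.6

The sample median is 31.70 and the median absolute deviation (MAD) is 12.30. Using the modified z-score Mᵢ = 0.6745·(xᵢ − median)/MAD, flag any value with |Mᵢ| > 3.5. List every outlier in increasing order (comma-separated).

99.5, 100.9

|Mᵢ| > 3.5 ⇔ |xᵢ − 31.70| > 3.5·12.30/0.6745 = 63.83.
So outliers lie outside [-32.13, 95.53].
99.5: M = 3.72 → outlier.
100.9: M = 3.79 → outlier.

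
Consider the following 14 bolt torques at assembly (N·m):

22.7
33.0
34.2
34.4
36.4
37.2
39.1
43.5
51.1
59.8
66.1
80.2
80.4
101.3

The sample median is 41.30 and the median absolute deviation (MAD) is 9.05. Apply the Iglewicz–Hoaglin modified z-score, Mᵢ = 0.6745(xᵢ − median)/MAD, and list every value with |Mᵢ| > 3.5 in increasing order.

101.3

|Mᵢ| > 3.5 ⇔ |xᵢ − 41.30| > 3.5·9.05/0.6745 = 46.96.
So outliers lie outside [-5.66, 88.26].
101.3: M = 4.47 → outlier.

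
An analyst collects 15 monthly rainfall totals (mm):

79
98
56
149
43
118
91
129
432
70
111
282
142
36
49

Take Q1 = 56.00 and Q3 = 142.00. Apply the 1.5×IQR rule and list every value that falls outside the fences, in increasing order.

282, 432

IQR = Q3 − Q1 = 142.00 − 56.00 = 86.00.
Lower fence = Q1 − 1.5·IQR = 56.00 − 129.00 = -73.00.
Upper fence = Q3 + 1.5·IQR = 142.00 + 129.00 = 271.00.
282 > 271.00 → outlier.
432 > 271.00 → outlier.
All remaining values lie within [-73.00, 271.00].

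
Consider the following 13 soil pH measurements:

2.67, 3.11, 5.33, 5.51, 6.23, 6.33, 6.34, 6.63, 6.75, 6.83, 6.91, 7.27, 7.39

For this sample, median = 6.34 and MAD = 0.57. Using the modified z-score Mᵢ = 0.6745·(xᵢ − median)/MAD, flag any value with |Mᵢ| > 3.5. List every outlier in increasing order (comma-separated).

2.67, 3.11

|Mᵢ| > 3.5 ⇔ |xᵢ − 6.34| > 3.5·0.57/0.6745 = 2.96.
So outliers lie outside [3.38, 9.30].
2.67: M = -4.34 → outlier.
3.11: M = -3.82 → outlier.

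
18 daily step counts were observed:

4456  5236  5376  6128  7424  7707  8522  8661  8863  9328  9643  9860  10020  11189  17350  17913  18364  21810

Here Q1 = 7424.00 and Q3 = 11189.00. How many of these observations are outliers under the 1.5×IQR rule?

4

IQR = 3765.00; fences at 7424.00 − 5647.50 = 1776.50 and 11189.00 + 5647.50 = 16836.50.
Outside the cutoffs: 17350, 17913, 18364, 21810.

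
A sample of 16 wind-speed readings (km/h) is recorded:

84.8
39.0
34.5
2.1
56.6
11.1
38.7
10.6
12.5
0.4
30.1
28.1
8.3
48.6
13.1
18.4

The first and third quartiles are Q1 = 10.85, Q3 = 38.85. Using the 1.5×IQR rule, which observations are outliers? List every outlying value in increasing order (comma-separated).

IQR = Q3 − Q1 = 38.85 − 10.85 = 28.00.
Lower fence = Q1 − 1.5·IQR = 10.85 − 42.00 = -31.15.
Upper fence = Q3 + 1.5·IQR = 38.85 + 42.00 = 80.85.
84.8 > 80.85 → outlier.
All remaining values lie within [-31.15, 80.85].

84.8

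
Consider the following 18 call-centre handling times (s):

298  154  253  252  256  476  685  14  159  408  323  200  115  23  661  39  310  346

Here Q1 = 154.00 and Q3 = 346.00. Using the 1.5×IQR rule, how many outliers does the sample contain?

IQR = 192.00; fences at 154.00 − 288.00 = -134.00 and 346.00 + 288.00 = 634.00.
Outside the cutoffs: 661, 685.

2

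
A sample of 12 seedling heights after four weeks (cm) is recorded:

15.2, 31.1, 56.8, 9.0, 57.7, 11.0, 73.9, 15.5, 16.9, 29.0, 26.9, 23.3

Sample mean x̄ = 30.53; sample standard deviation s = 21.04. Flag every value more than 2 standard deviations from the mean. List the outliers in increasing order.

Cutoffs at x̄ ± 2s: 30.53 ± 2·21.04 = [-11.55, 72.61].
73.9: z = 2.06, |z| > 2 → outlier.
Every other value lies within [-11.55, 72.61].

73.9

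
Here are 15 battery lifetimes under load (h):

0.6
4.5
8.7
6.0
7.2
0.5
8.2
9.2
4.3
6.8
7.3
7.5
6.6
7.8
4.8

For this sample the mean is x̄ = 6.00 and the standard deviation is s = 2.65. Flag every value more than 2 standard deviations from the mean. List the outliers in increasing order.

Cutoffs at x̄ ± 2s: 6.00 ± 2·2.65 = [0.70, 11.30].
0.5: z = -2.08, |z| > 2 → outlier.
0.6: z = -2.04, |z| > 2 → outlier.
Every other value lies within [0.70, 11.30].

0.5, 0.6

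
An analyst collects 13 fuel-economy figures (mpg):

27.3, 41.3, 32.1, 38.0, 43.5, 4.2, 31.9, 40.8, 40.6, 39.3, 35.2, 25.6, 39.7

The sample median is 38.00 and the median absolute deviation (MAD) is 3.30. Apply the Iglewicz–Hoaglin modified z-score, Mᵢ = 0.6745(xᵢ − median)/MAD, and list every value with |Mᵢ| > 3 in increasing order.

4.2

|Mᵢ| > 3 ⇔ |xᵢ − 38.00| > 3·3.30/0.6745 = 14.68.
So outliers lie outside [23.32, 52.68].
4.2: M = -6.91 → outlier.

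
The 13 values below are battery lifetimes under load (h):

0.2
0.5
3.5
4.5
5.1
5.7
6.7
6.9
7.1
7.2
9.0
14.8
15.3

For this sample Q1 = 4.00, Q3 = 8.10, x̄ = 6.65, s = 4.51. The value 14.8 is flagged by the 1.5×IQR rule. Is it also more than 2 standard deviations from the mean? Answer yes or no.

no

z = (14.8 − 6.65) / 4.51 = 1.81.
|z| = 1.81 ≤ 2.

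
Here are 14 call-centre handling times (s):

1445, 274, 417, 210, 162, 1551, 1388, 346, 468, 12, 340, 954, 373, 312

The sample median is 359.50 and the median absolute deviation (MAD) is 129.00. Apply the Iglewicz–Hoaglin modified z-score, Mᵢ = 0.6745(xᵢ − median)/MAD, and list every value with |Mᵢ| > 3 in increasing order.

954, 1388, 1445, 1551

|Mᵢ| > 3 ⇔ |xᵢ − 359.50| > 3·129.00/0.6745 = 573.76.
So outliers lie outside [-214.26, 933.26].
954: M = 3.11 → outlier.
1388: M = 5.38 → outlier.
1445: M = 5.68 → outlier.
1551: M = 6.23 → outlier.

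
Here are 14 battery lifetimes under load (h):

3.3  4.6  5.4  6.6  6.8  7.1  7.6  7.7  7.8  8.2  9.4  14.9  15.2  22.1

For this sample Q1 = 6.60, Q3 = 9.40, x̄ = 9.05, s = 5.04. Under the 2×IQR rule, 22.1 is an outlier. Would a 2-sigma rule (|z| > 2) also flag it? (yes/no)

z = (22.1 − 9.05) / 5.04 = 2.59.
|z| = 2.59 > 2.

yes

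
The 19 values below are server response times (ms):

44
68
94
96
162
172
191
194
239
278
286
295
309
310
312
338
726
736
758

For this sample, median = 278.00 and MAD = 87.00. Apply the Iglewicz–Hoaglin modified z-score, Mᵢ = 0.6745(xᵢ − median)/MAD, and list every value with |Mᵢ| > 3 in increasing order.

726, 736, 758

|Mᵢ| > 3 ⇔ |xᵢ − 278.00| > 3·87.00/0.6745 = 386.95.
So outliers lie outside [-108.95, 664.95].
726: M = 3.47 → outlier.
736: M = 3.55 → outlier.
758: M = 3.72 → outlier.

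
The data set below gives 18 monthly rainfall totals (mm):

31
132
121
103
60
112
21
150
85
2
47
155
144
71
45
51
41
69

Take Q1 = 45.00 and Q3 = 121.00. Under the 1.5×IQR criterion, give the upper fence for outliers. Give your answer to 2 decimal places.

IQR = Q3 − Q1 = 121.00 − 45.00 = 76.00.
Lower fence = Q1 − 1.5·IQR = 45.00 − 114.00 = -69.00.
Upper fence = Q3 + 1.5·IQR = 121.00 + 114.00 = 235.00.

235.00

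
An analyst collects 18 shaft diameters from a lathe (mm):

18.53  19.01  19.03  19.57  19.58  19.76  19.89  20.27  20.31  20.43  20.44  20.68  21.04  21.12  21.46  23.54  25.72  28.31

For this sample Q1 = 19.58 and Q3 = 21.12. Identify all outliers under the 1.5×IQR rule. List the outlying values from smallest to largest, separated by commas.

IQR = Q3 − Q1 = 21.12 − 19.58 = 1.54.
Lower fence = Q1 − 1.5·IQR = 19.58 − 2.31 = 17.27.
Upper fence = Q3 + 1.5·IQR = 21.12 + 2.31 = 23.43.
23.54 > 23.43 → outlier.
25.72 > 23.43 → outlier.
28.31 > 23.43 → outlier.
All remaining values lie within [17.27, 23.43].

23.54, 25.72, 28.31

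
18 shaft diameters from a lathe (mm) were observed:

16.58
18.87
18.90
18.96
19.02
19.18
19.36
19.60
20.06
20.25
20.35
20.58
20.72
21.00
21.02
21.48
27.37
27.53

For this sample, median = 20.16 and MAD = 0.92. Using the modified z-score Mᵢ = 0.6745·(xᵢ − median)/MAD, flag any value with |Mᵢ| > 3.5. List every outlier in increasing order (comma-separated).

|Mᵢ| > 3.5 ⇔ |xᵢ − 20.16| > 3.5·0.92/0.6745 = 4.77.
So outliers lie outside [15.39, 24.93].
27.37: M = 5.29 → outlier.
27.53: M = 5.40 → outlier.

27.37, 27.53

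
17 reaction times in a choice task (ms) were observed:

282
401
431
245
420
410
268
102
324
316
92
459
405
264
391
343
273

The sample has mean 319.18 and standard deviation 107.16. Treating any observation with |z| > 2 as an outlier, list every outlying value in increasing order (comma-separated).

92, 102

Cutoffs at x̄ ± 2s: 319.18 ± 2·107.16 = [104.86, 533.50].
92: z = -2.12, |z| > 2 → outlier.
102: z = -2.03, |z| > 2 → outlier.
Every other value lies within [104.86, 533.50].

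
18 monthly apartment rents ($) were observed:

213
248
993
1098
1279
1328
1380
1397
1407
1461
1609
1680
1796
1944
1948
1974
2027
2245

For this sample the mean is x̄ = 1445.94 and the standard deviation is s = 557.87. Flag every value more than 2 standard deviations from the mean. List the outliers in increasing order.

213, 248

Cutoffs at x̄ ± 2s: 1445.94 ± 2·557.87 = [330.20, 2561.68].
213: z = -2.21, |z| > 2 → outlier.
248: z = -2.15, |z| > 2 → outlier.
Every other value lies within [330.20, 2561.68].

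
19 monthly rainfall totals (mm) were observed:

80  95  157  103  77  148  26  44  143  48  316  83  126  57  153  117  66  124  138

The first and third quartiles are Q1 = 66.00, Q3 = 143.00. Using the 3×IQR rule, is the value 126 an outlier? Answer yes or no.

no

IQR = Q3 − Q1 = 143.00 − 66.00 = 77.00.
Lower fence = Q1 − 3·IQR = 66.00 − 231.00 = -165.00.
Upper fence = Q3 + 3·IQR = 143.00 + 231.00 = 374.00.
126 lies within [-165.00, 374.00].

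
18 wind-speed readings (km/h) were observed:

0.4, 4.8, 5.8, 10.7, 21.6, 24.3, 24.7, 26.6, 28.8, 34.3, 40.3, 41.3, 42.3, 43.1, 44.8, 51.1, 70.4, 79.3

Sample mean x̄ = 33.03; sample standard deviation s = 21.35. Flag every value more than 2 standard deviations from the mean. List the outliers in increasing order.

79.3

Cutoffs at x̄ ± 2s: 33.03 ± 2·21.35 = [-9.67, 75.73].
79.3: z = 2.17, |z| > 2 → outlier.
Every other value lies within [-9.67, 75.73].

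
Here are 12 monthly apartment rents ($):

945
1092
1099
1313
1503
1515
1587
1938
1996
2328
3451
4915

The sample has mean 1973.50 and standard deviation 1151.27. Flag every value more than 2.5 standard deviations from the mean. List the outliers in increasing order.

4915

Cutoffs at x̄ ± 2.5s: 1973.50 ± 2.5·1151.27 = [-904.675, 4851.675].
4915: z = 2.56, |z| > 2.5 → outlier.
Every other value lies within [-904.675, 4851.675].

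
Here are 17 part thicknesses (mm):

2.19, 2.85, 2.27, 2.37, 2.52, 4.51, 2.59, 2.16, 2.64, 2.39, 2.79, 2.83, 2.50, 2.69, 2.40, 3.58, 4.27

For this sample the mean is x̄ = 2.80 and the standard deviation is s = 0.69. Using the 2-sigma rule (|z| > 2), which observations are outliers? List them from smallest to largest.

Cutoffs at x̄ ± 2s: 2.80 ± 2·0.69 = [1.42, 4.18].
4.27: z = 2.13, |z| > 2 → outlier.
4.51: z = 2.48, |z| > 2 → outlier.
Every other value lies within [1.42, 4.18].

4.27, 4.51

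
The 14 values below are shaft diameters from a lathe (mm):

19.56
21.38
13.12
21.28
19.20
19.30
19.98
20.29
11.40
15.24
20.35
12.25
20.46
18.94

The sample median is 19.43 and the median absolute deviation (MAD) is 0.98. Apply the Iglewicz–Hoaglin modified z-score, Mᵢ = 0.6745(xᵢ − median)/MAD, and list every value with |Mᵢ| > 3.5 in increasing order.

11.40, 12.25, 13.12

|Mᵢ| > 3.5 ⇔ |xᵢ − 19.43| > 3.5·0.98/0.6745 = 5.09.
So outliers lie outside [14.34, 24.52].
11.40: M = -5.53 → outlier.
12.25: M = -4.94 → outlier.
13.12: M = -4.34 → outlier.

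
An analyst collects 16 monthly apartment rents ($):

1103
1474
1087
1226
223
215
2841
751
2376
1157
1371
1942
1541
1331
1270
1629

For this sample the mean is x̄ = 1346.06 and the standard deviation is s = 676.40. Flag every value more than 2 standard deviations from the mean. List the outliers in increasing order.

2841

Cutoffs at x̄ ± 2s: 1346.06 ± 2·676.40 = [-6.74, 2698.86].
2841: z = 2.21, |z| > 2 → outlier.
Every other value lies within [-6.74, 2698.86].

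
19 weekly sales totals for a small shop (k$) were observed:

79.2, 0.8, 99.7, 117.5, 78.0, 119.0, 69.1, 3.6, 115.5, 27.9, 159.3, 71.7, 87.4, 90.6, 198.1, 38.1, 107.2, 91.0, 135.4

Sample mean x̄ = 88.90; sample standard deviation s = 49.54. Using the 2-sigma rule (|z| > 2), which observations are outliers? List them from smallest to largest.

Cutoffs at x̄ ± 2s: 88.90 ± 2·49.54 = [-10.18, 187.98].
198.1: z = 2.20, |z| > 2 → outlier.
Every other value lies within [-10.18, 187.98].

198.1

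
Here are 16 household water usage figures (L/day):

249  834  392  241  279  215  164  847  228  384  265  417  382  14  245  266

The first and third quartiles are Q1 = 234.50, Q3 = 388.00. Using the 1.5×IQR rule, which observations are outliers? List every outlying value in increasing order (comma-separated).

834, 847

IQR = Q3 − Q1 = 388.00 − 234.50 = 153.50.
Lower fence = Q1 − 1.5·IQR = 234.50 − 230.25 = 4.25.
Upper fence = Q3 + 1.5·IQR = 388.00 + 230.25 = 618.25.
834 > 618.25 → outlier.
847 > 618.25 → outlier.
All remaining values lie within [4.25, 618.25].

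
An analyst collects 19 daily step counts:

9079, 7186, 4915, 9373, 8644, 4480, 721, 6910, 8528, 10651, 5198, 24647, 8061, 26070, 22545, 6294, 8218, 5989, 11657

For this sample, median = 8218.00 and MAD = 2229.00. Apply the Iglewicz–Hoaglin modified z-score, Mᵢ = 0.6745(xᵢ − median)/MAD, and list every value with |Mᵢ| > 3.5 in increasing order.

22545, 24647, 26070

|Mᵢ| > 3.5 ⇔ |xᵢ − 8218.00| > 3.5·2229.00/0.6745 = 11566.35.
So outliers lie outside [-3348.35, 19784.35].
22545: M = 4.34 → outlier.
24647: M = 4.97 → outlier.
26070: M = 5.40 → outlier.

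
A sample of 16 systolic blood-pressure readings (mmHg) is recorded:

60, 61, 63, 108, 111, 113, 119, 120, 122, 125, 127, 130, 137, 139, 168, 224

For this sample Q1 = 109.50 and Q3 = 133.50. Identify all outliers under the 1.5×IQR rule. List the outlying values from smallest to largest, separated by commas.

IQR = Q3 − Q1 = 133.50 − 109.50 = 24.00.
Lower fence = Q1 − 1.5·IQR = 109.50 − 36.00 = 73.50.
Upper fence = Q3 + 1.5·IQR = 133.50 + 36.00 = 169.50.
60 < 73.50 → outlier.
61 < 73.50 → outlier.
63 < 73.50 → outlier.
224 > 169.50 → outlier.
All remaining values lie within [73.50, 169.50].

60, 61, 63, 224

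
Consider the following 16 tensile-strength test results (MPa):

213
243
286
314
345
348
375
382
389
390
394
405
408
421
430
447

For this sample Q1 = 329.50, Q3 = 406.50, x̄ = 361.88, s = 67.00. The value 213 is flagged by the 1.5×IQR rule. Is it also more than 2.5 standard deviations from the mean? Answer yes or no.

z = (213 − 361.88) / 67.00 = -2.22.
|z| = 2.22 ≤ 2.5.

no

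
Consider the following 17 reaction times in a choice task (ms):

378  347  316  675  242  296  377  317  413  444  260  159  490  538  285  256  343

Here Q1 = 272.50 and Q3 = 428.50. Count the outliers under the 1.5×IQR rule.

1

IQR = 156.00; fences at 272.50 − 234.00 = 38.50 and 428.50 + 234.00 = 662.50.
Outside the cutoffs: 675.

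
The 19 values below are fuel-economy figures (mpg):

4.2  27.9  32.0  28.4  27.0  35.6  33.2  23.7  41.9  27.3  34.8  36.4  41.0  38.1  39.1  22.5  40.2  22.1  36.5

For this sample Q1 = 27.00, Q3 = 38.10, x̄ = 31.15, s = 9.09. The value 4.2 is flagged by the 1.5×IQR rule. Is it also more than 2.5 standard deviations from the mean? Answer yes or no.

z = (4.2 − 31.15) / 9.09 = -2.96.
|z| = 2.96 > 2.5.

yes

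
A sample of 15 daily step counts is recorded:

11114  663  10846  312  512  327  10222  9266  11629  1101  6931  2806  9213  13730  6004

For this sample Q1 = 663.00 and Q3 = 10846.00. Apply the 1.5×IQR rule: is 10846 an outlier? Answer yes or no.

no

IQR = Q3 − Q1 = 10846.00 − 663.00 = 10183.00.
Lower fence = Q1 − 1.5·IQR = 663.00 − 15274.50 = -14611.50.
Upper fence = Q3 + 1.5·IQR = 10846.00 + 15274.50 = 26120.50.
10846 lies within [-14611.50, 26120.50].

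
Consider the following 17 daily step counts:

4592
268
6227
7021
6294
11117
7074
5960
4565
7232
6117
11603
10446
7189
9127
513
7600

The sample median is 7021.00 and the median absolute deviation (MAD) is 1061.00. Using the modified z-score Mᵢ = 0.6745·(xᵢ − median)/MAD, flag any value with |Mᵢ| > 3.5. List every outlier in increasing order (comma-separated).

|Mᵢ| > 3.5 ⇔ |xᵢ − 7021.00| > 3.5·1061.00/0.6745 = 5505.56.
So outliers lie outside [1515.44, 12526.56].
268: M = -4.29 → outlier.
513: M = -4.14 → outlier.

268, 513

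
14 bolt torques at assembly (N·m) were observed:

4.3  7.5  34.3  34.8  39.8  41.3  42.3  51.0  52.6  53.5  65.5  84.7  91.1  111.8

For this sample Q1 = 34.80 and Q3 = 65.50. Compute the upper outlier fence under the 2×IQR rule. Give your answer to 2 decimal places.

IQR = Q3 − Q1 = 65.50 − 34.80 = 30.70.
Lower fence = Q1 − 2·IQR = 34.80 − 61.40 = -26.60.
Upper fence = Q3 + 2·IQR = 65.50 + 61.40 = 126.90.

126.90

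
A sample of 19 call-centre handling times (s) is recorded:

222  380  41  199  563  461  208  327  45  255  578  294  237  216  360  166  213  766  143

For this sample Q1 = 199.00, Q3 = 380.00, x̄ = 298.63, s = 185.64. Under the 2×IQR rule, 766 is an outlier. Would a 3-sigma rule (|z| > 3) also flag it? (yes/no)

z = (766 − 298.63) / 185.64 = 2.52.
|z| = 2.52 ≤ 3.

no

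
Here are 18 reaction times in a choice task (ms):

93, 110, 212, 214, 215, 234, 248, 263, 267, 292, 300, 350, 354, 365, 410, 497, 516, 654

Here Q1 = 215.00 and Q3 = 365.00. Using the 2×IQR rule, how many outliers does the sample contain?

0

IQR = 150.00; fences at 215.00 − 300.00 = -85.00 and 365.00 + 300.00 = 665.00.
Every value lies within the cutoffs.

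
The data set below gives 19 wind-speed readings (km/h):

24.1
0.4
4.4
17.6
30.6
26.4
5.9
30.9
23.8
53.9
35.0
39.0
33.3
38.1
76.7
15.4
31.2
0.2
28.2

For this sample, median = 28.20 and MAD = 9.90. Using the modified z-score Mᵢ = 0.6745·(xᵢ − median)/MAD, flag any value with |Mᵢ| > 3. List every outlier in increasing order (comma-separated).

|Mᵢ| > 3 ⇔ |xᵢ − 28.20| > 3·9.90/0.6745 = 44.03.
So outliers lie outside [-15.83, 72.23].
76.7: M = 3.30 → outlier.

76.7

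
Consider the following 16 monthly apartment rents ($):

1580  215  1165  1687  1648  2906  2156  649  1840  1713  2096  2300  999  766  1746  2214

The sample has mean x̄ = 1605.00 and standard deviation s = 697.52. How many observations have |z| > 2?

Cutoffs: x̄ ± 2s = [209.96, 3000.04].
Every value lies within the cutoffs.

0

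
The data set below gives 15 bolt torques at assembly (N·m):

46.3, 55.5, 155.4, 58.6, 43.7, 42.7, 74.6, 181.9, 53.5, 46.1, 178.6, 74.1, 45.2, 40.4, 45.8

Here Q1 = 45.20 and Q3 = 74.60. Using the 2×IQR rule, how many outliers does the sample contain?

3

IQR = 29.40; fences at 45.20 − 58.80 = -13.60 and 74.60 + 58.80 = 133.40.
Outside the cutoffs: 155.4, 178.6, 181.9.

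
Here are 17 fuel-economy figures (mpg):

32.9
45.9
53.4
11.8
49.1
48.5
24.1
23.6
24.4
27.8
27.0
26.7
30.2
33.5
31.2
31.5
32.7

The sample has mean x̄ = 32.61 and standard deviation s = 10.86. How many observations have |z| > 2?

0

Cutoffs: x̄ ± 2s = [10.89, 54.33].
Every value lies within the cutoffs.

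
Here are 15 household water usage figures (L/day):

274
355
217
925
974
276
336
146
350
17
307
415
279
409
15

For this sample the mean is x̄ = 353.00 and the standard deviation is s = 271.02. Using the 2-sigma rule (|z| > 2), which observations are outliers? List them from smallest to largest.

Cutoffs at x̄ ± 2s: 353.00 ± 2·271.02 = [-189.04, 895.04].
925: z = 2.11, |z| > 2 → outlier.
974: z = 2.29, |z| > 2 → outlier.
Every other value lies within [-189.04, 895.04].

925, 974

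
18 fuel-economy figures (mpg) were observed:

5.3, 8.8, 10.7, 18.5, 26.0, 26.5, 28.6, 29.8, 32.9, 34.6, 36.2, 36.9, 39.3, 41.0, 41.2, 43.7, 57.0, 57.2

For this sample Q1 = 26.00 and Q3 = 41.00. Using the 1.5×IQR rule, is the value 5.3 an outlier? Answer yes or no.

no

IQR = Q3 − Q1 = 41.00 − 26.00 = 15.00.
Lower fence = Q1 − 1.5·IQR = 26.00 − 22.50 = 3.50.
Upper fence = Q3 + 1.5·IQR = 41.00 + 22.50 = 63.50.
5.3 lies within [3.50, 63.50].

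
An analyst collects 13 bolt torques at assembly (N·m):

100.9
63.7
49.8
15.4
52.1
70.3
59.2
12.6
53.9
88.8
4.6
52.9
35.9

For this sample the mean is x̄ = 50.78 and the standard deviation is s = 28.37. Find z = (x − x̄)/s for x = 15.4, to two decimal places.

z = (15.4 − 50.78) / 28.37 = -1.25.

-1.25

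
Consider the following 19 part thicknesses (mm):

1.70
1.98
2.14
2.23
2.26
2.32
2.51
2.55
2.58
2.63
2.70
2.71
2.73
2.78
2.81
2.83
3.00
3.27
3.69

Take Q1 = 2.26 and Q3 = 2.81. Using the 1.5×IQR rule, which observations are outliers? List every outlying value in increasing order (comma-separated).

IQR = Q3 − Q1 = 2.81 − 2.26 = 0.55.
Lower fence = Q1 − 1.5·IQR = 2.26 − 0.825 = 1.435.
Upper fence = Q3 + 1.5·IQR = 2.81 + 0.825 = 3.635.
3.69 > 3.635 → outlier.
All remaining values lie within [1.435, 3.635].

3.69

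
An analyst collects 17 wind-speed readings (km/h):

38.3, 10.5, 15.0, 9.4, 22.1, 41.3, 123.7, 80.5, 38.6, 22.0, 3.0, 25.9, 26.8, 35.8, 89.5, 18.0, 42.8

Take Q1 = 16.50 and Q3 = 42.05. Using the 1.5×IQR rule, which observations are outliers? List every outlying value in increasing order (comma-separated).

80.5, 89.5, 123.7

IQR = Q3 − Q1 = 42.05 − 16.50 = 25.55.
Lower fence = Q1 − 1.5·IQR = 16.50 − 38.325 = -21.825.
Upper fence = Q3 + 1.5·IQR = 42.05 + 38.325 = 80.375.
80.5 > 80.375 → outlier.
89.5 > 80.375 → outlier.
123.7 > 80.375 → outlier.
All remaining values lie within [-21.825, 80.375].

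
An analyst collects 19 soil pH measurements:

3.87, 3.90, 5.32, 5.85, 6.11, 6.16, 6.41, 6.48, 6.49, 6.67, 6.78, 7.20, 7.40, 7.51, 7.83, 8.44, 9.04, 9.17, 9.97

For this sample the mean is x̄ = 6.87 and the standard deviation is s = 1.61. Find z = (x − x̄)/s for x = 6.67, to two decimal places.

z = (6.67 − 6.87) / 1.61 = -0.12.

-0.12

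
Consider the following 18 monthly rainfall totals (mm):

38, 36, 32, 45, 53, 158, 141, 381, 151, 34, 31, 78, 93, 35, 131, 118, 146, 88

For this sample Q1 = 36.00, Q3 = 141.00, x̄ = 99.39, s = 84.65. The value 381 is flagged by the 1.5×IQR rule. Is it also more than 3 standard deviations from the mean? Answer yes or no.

yes

z = (381 − 99.39) / 84.65 = 3.33.
|z| = 3.33 > 3.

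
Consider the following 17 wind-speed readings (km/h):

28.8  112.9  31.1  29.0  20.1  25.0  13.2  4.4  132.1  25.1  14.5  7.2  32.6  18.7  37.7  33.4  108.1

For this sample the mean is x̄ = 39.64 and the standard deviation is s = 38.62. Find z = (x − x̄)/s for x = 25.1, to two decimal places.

-0.38

z = (25.1 − 39.64) / 38.62 = -0.38.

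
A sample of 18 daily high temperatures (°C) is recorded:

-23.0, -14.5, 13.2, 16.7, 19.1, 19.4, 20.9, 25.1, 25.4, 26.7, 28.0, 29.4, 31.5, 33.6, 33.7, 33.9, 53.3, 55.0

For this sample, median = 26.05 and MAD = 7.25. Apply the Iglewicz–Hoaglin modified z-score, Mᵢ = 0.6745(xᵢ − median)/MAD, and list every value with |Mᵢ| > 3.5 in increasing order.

|Mᵢ| > 3.5 ⇔ |xᵢ − 26.05| > 3.5·7.25/0.6745 = 37.62.
So outliers lie outside [-11.57, 63.67].
-23.0: M = -4.56 → outlier.
-14.5: M = -3.77 → outlier.

-23.0, -14.5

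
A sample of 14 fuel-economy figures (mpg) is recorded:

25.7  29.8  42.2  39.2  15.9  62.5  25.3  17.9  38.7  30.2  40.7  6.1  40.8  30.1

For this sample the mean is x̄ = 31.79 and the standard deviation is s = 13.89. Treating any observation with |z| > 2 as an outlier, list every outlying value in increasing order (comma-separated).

62.5

Cutoffs at x̄ ± 2s: 31.79 ± 2·13.89 = [4.01, 59.57].
62.5: z = 2.21, |z| > 2 → outlier.
Every other value lies within [4.01, 59.57].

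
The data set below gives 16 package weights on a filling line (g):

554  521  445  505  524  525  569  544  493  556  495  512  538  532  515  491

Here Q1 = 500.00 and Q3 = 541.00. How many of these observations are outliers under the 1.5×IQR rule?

IQR = 41.00; fences at 500.00 − 61.50 = 438.50 and 541.00 + 61.50 = 602.50.
Every value lies within the cutoffs.

0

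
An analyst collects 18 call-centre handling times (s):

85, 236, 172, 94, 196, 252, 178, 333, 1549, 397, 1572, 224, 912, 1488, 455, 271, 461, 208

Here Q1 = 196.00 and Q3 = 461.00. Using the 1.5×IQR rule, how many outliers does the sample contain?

IQR = 265.00; fences at 196.00 − 397.50 = -201.50 and 461.00 + 397.50 = 858.50.
Outside the cutoffs: 912, 1488, 1549, 1572.

4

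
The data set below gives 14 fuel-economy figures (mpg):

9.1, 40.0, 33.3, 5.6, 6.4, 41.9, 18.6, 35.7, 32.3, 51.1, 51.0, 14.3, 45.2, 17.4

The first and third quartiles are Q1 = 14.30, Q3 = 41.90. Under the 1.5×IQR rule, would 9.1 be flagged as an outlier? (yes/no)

no

IQR = Q3 − Q1 = 41.90 − 14.30 = 27.60.
Lower fence = Q1 − 1.5·IQR = 14.30 − 41.40 = -27.10.
Upper fence = Q3 + 1.5·IQR = 41.90 + 41.40 = 83.30.
9.1 lies within [-27.10, 83.30].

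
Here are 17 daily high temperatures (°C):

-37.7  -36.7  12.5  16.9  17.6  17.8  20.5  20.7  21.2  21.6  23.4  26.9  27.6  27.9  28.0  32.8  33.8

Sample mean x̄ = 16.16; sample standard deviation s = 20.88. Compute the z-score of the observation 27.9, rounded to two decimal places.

0.56

z = (27.9 − 16.16) / 20.88 = 0.56.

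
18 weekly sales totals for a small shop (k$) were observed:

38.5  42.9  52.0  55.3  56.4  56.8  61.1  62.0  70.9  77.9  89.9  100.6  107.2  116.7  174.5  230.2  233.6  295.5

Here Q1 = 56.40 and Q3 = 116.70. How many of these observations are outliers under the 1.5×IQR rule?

IQR = 60.30; fences at 56.40 − 90.45 = -34.05 and 116.70 + 90.45 = 207.15.
Outside the cutoffs: 230.2, 233.6, 295.5.

3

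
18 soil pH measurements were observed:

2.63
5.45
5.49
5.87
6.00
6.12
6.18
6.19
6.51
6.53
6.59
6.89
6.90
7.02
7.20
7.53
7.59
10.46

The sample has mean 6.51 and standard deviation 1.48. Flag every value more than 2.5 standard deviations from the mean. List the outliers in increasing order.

2.63, 10.46

Cutoffs at x̄ ± 2.5s: 6.51 ± 2.5·1.48 = [2.81, 10.21].
2.63: z = -2.62, |z| > 2.5 → outlier.
10.46: z = 2.67, |z| > 2.5 → outlier.
Every other value lies within [2.81, 10.21].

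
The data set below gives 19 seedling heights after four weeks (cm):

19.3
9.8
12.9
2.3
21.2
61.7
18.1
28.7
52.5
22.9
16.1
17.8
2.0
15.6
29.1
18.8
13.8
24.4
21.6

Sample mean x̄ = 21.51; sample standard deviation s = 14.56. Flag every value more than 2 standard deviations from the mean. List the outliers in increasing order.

52.5, 61.7

Cutoffs at x̄ ± 2s: 21.51 ± 2·14.56 = [-7.61, 50.63].
52.5: z = 2.13, |z| > 2 → outlier.
61.7: z = 2.76, |z| > 2 → outlier.
Every other value lies within [-7.61, 50.63].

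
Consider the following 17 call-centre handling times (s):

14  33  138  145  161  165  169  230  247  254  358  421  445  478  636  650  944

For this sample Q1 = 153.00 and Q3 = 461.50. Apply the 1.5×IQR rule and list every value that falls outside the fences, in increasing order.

944

IQR = Q3 − Q1 = 461.50 − 153.00 = 308.50.
Lower fence = Q1 − 1.5·IQR = 153.00 − 462.75 = -309.75.
Upper fence = Q3 + 1.5·IQR = 461.50 + 462.75 = 924.25.
944 > 924.25 → outlier.
All remaining values lie within [-309.75, 924.25].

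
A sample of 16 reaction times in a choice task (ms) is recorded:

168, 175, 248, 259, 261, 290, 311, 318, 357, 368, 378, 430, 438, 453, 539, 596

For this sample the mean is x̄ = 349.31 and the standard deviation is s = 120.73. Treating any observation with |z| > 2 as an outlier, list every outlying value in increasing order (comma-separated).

596

Cutoffs at x̄ ± 2s: 349.31 ± 2·120.73 = [107.85, 590.77].
596: z = 2.04, |z| > 2 → outlier.
Every other value lies within [107.85, 590.77].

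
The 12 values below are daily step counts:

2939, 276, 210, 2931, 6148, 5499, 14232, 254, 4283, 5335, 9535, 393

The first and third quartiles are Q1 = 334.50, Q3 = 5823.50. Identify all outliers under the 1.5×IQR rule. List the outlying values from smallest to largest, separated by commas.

IQR = Q3 − Q1 = 5823.50 − 334.50 = 5489.00.
Lower fence = Q1 − 1.5·IQR = 334.50 − 8233.50 = -7899.00.
Upper fence = Q3 + 1.5·IQR = 5823.50 + 8233.50 = 14057.00.
14232 > 14057.00 → outlier.
All remaining values lie within [-7899.00, 14057.00].

14232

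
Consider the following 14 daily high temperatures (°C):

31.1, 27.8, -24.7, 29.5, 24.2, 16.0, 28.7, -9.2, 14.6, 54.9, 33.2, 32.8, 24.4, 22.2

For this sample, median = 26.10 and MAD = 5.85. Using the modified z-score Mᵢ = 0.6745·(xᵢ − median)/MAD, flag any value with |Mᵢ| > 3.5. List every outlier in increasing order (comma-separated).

-24.7, -9.2

|Mᵢ| > 3.5 ⇔ |xᵢ − 26.10| > 3.5·5.85/0.6745 = 30.36.
So outliers lie outside [-4.26, 56.46].
-24.7: M = -5.86 → outlier.
-9.2: M = -4.07 → outlier.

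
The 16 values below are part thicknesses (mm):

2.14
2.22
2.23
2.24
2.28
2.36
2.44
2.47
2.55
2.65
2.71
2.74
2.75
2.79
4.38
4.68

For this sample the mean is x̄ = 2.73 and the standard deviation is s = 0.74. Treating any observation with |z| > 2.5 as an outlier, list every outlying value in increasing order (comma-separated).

4.68

Cutoffs at x̄ ± 2.5s: 2.73 ± 2.5·0.74 = [0.88, 4.58].
4.68: z = 2.64, |z| > 2.5 → outlier.
Every other value lies within [0.88, 4.58].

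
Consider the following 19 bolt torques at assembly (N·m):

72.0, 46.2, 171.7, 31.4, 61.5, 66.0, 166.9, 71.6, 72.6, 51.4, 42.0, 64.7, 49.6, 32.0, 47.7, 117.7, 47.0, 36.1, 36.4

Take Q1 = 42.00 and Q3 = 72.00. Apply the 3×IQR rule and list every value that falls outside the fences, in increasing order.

IQR = Q3 − Q1 = 72.00 − 42.00 = 30.00.
Lower fence = Q1 − 3·IQR = 42.00 − 90.00 = -48.00.
Upper fence = Q3 + 3·IQR = 72.00 + 90.00 = 162.00.
166.9 > 162.00 → outlier.
171.7 > 162.00 → outlier.
All remaining values lie within [-48.00, 162.00].

166.9, 171.7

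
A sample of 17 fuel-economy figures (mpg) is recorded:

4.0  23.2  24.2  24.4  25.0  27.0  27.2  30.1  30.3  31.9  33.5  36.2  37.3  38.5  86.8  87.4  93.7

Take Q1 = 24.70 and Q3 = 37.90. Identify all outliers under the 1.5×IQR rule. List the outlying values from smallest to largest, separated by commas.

IQR = Q3 − Q1 = 37.90 − 24.70 = 13.20.
Lower fence = Q1 − 1.5·IQR = 24.70 − 19.80 = 4.90.
Upper fence = Q3 + 1.5·IQR = 37.90 + 19.80 = 57.70.
4.0 < 4.90 → outlier.
86.8 > 57.70 → outlier.
87.4 > 57.70 → outlier.
93.7 > 57.70 → outlier.
All remaining values lie within [4.90, 57.70].

4.0, 86.8, 87.4, 93.7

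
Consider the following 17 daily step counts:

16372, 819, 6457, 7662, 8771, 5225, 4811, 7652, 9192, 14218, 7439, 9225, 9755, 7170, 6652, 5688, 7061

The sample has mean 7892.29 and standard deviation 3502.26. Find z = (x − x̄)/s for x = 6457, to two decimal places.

z = (6457 − 7892.29) / 3502.26 = -0.41.

-0.41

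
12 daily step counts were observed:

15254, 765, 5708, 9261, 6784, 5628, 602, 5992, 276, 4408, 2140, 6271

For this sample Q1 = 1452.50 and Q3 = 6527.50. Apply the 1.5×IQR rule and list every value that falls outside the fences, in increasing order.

IQR = Q3 − Q1 = 6527.50 − 1452.50 = 5075.00.
Lower fence = Q1 − 1.5·IQR = 1452.50 − 7612.50 = -6160.00.
Upper fence = Q3 + 1.5·IQR = 6527.50 + 7612.50 = 14140.00.
15254 > 14140.00 → outlier.
All remaining values lie within [-6160.00, 14140.00].

15254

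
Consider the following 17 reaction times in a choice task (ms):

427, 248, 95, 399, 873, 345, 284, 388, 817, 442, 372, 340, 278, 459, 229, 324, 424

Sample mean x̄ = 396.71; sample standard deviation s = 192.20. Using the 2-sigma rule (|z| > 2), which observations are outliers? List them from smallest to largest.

Cutoffs at x̄ ± 2s: 396.71 ± 2·192.20 = [12.31, 781.11].
817: z = 2.19, |z| > 2 → outlier.
873: z = 2.48, |z| > 2 → outlier.
Every other value lies within [12.31, 781.11].

817, 873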